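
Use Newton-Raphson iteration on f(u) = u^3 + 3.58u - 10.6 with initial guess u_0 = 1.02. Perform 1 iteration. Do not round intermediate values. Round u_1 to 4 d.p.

1.8985

f'(u) = 3u^2 + 3.58
u_0 = 1.020000: f = -5.887192, f' = 6.701200 → u_1 = 1.020000 - (-5.887192)/(6.701200) = 1.898528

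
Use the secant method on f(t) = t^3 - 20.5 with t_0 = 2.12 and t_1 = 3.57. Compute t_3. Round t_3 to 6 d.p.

f(t_0) = -10.971872, f(t_1) = 24.999293
t_2 = 3.570000 - (24.999293)·(3.570000 - 2.120000)/(24.999293 - (-10.971872)) = 2.562277; f(t_2) = -3.677979
t_3 = 2.562277 - (-3.677979)·(2.562277 - 3.570000)/(-3.677979 - (24.999293)) = 2.691522; f(t_3) = -1.001842

2.691522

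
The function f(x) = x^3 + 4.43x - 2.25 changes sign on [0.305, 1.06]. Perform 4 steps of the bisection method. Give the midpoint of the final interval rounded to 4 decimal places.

0.4702

f(0.305000) = -0.870477, f(1.060000) = 3.636816 (opposite signs)
step 1: m = 0.682500, f(m) = 1.091388 > 0 → root in [0.305000, 0.682500]
step 2: m = 0.493750, f(m) = 0.057683 > 0 → root in [0.305000, 0.493750]
step 3: m = 0.399375, f(m) = -0.417068 < 0 → root in [0.399375, 0.493750]
step 4: m = 0.446563, f(m) = -0.182675 < 0 → root in [0.446563, 0.493750]
Midpoint of [0.446563, 0.493750] = 0.470156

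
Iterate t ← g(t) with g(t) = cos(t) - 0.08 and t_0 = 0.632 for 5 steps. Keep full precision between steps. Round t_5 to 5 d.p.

0.69677

t_1 = g(0.632000) = 0.726848
t_2 = g(0.726848) = 0.667273
t_3 = g(0.667273) = 0.705512
t_4 = g(0.705512) = 0.681280
t_5 = g(0.681280) = 0.696768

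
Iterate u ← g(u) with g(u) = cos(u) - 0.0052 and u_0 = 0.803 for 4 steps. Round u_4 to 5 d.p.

u_1 = g(0.803000) = 0.689352
u_2 = g(0.689352) = 0.766459
u_3 = g(0.766459) = 0.715171
u_4 = g(0.715171) = 0.749781

0.74978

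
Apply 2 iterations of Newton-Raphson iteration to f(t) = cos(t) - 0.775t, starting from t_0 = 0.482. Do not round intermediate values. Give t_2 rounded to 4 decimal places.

f'(t) = -sin(t) - 0.775
t_0 = 0.482000: f = 0.512520, f' = -1.238552 → t_1 = 0.482000 - (0.512520)/(-1.238552) = 0.895805
t_1 = 0.895805: f = -0.069359, f' = -1.555713 → t_2 = 0.895805 - (-0.069359)/(-1.555713) = 0.851222

0.8512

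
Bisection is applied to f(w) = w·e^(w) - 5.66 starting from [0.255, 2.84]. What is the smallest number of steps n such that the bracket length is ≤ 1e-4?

Initial width b − a = 2.84 − 0.255 = 2.585000.
After n steps the width is (b−a)/2^n; need (b−a)/2^n ≤ 1e-4.
So n ≥ log₂(2.585000/1e-4) = log₂(25850.0000) ≈ 14.6579.
Hence n = 15.

15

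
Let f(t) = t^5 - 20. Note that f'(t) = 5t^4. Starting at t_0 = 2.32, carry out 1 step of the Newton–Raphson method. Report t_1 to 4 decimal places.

1.9941

t_0 = 2.320000: f = 47.210933, f' = 144.851149 → t_1 = 2.320000 - (47.210933)/(144.851149) = 1.994073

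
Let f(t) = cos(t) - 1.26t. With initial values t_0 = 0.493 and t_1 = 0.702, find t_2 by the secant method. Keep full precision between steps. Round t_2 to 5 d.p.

f(t_0) = 0.259737, f(t_1) = -0.120968
t_2 = 0.702000 - (-0.120968)·(0.702000 - 0.493000)/(-0.120968 - (0.259737)) = 0.635591; f(t_2) = 0.003877

0.63559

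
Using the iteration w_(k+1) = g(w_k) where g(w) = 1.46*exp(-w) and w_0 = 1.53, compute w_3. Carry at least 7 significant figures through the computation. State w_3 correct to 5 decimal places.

w_1 = g(1.530000) = 0.316142
w_2 = g(0.316142) = 1.064276
w_3 = g(1.064276) = 0.503667

0.50367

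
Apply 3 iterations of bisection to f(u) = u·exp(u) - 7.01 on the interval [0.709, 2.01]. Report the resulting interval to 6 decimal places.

[1.522125, 1.684750]

f(0.709000) = -5.569342, f(2.010000) = 7.991268 (opposite signs)
step 1: m = 1.359500, f(m) = -1.715773 < 0 → root in [1.359500, 2.010000]
step 2: m = 1.684750, f(m) = 2.072661 > 0 → root in [1.359500, 1.684750]
step 3: m = 1.522125, f(m) = -0.035697 < 0 → root in [1.522125, 1.684750]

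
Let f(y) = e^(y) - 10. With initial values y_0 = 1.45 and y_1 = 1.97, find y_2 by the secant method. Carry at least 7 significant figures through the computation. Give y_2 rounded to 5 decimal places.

2.47601

f(y_0) = -5.736885, f(y_1) = -2.829324
y_2 = 1.970000 - (-2.829324)·(1.970000 - 1.450000)/(-2.829324 - (-5.736885)) = 2.476008; f(y_2) = 1.893684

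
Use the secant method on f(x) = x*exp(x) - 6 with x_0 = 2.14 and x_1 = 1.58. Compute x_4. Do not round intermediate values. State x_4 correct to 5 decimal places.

f(x_0) = 12.188797, f(x_1) = 1.670830
x_2 = 1.580000 - (1.670830)·(1.580000 - 2.140000)/(1.670830 - (12.188797)) = 1.491041; f(x_2) = 0.622785
x_3 = 1.491041 - (0.622785)·(1.491041 - 1.580000)/(0.622785 - (1.670830)) = 1.438179; f(x_3) = 0.059071
x_4 = 1.438179 - (0.059071)·(1.438179 - 1.491041)/(0.059071 - (0.622785)) = 1.432639; f(x_4) = 0.002392

1.43264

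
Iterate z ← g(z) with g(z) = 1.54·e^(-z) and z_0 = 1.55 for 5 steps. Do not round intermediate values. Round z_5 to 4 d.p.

z_1 = g(1.550000) = 0.326862
z_2 = g(0.326862) = 1.110622
z_3 = g(1.110622) = 0.507205
z_4 = g(0.507205) = 0.927351
z_5 = g(0.927351) = 0.609224

0.6092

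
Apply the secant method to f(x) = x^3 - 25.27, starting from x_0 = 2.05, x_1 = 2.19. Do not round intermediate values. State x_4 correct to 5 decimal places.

2.92366

f(x_0) = -16.654875, f(x_1) = -14.766541
x_2 = 2.190000 - (-14.766541)·(2.190000 - 2.050000)/(-14.766541 - (-16.654875)) = 3.284783; f(x_2) = 10.172146
x_3 = 3.284783 - (10.172146)·(3.284783 - 2.190000)/(10.172146 - (-14.766541)) = 2.838236; f(x_3) = -2.406351
x_4 = 2.838236 - (-2.406351)·(2.838236 - 3.284783)/(-2.406351 - (10.172146)) = 2.923663; f(x_4) = -0.279086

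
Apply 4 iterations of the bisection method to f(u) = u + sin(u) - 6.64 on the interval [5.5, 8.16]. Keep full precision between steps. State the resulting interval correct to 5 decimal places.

[6.33125, 6.49750]

f(5.500000) = -1.845540, f(8.160000) = 2.473541 (opposite signs)
step 1: m = 6.830000, f(m) = 0.709969 > 0 → root in [5.500000, 6.830000]
step 2: m = 6.165000, f(m) = -0.592910 < 0 → root in [6.165000, 6.830000]
step 3: m = 6.497500, f(m) = 0.070178 > 0 → root in [6.165000, 6.497500]
step 4: m = 6.331250, f(m) = -0.260704 < 0 → root in [6.331250, 6.497500]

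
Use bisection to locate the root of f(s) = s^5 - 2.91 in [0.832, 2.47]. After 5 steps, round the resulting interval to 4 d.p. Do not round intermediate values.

f(0.832000) = -2.511327, f(2.470000) = 89.025823 (opposite signs)
step 1: m = 1.651000, f(m) = 9.356915 > 0 → root in [0.832000, 1.651000]
step 2: m = 1.241500, f(m) = 0.039400 > 0 → root in [0.832000, 1.241500]
step 3: m = 1.036750, f(m) = -1.712239 < 0 → root in [1.036750, 1.241500]
step 4: m = 1.139125, f(m) = -0.991963 < 0 → root in [1.139125, 1.241500]
step 5: m = 1.190313, f(m) = -0.520511 < 0 → root in [1.190313, 1.241500]

[1.1903, 1.2415]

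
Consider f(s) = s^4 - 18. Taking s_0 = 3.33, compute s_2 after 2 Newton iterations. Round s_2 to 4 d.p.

2.2149

f'(s) = 4s^3
s_0 = 3.330000: f = 104.963703, f' = 147.704148 → s_1 = 3.330000 - (104.963703)/(147.704148) = 2.619365
s_1 = 2.619365: f = 29.074339, f' = 71.886637 → s_2 = 2.619365 - (29.074339)/(71.886637) = 2.214918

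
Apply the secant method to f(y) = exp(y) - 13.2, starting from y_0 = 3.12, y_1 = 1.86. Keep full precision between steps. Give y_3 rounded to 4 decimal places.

Secant update: y_(k+1) = y_k − f(y_k)·(y_k − y_(k-1))/(f(y_k) − f(y_(k-1))).
f(y_0) = 9.446380, f(y_1) = -6.776263
y_2 = 1.860000 - (-6.776263)·(1.860000 - 3.120000)/(-6.776263 - (9.446380)) = 2.386307; f(y_2) = -2.326734
y_3 = 2.386307 - (-2.326734)·(2.386307 - 1.860000)/(-2.326734 - (-6.776263)) = 2.661522; f(y_3) = 1.118065

2.6615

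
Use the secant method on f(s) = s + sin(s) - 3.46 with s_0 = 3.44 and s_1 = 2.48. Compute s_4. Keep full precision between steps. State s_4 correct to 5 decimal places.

Secant update: s_(k+1) = s_k − f(s_k)·(s_k − s_(k-1))/(f(s_k) − f(s_(k-1))).
f(s_0) = -0.313998, f(s_1) = -0.365626
s_2 = 2.480000 - (-0.365626)·(2.480000 - 3.440000)/(-0.365626 - (-0.313998)) = 9.278725; f(s_2) = 5.964259
s_3 = 9.278725 - (5.964259)·(9.278725 - 2.480000)/(5.964259 - (-0.365626)) = 2.872707; f(s_3) = -0.321636
s_4 = 2.872707 - (-0.321636)·(2.872707 - 9.278725)/(-0.321636 - (5.964259)) = 3.200489; f(s_4) = -0.318373

3.20049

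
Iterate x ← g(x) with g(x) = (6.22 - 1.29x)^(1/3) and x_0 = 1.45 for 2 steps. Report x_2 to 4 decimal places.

1.6024

x_1 = g(1.450000) = 1.632349
x_2 = g(1.632349) = 1.602375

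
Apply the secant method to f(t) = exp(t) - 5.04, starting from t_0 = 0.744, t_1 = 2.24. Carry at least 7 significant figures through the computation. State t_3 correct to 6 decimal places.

1.539080

f(t_0) = -2.935664, f(t_1) = 4.353331
t_2 = 2.240000 - (4.353331)·(2.240000 - 0.744000)/(4.353331 - (-2.935664)) = 1.346518; f(t_2) = -1.195981
t_3 = 1.346518 - (-1.195981)·(1.346518 - 2.240000)/(-1.195981 - (4.353331)) = 1.539080; f(t_3) = -0.379697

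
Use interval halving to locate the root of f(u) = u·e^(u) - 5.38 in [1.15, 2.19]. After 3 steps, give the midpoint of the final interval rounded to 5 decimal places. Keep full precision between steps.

1.34500

f(1.150000) = -1.748078, f(2.190000) = 14.188117 (opposite signs)
step 1: m = 1.670000, f(m) = 3.491320 > 0 → root in [1.150000, 1.670000]
step 2: m = 1.410000, f(m) = 0.395297 > 0 → root in [1.150000, 1.410000]
step 3: m = 1.280000, f(m) = -0.776301 < 0 → root in [1.280000, 1.410000]
Midpoint of [1.280000, 1.410000] = 1.345000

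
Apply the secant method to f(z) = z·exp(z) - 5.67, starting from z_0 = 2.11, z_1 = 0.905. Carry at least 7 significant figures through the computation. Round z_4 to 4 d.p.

1.3838

f(z_0) = 11.733789, f(z_1) = -3.432902
z_2 = 0.905000 - (-3.432902)·(0.905000 - 2.110000)/(-3.432902 - (11.733789)) = 1.177745; f(z_2) = -1.845807
z_3 = 1.177745 - (-1.845807)·(1.177745 - 0.905000)/(-1.845807 - (-3.432902)) = 1.494951; f(z_3) = 0.996165
z_4 = 1.494951 - (0.996165)·(1.494951 - 1.177745)/(0.996165 - (-1.845807)) = 1.383765; f(z_4) = -0.148927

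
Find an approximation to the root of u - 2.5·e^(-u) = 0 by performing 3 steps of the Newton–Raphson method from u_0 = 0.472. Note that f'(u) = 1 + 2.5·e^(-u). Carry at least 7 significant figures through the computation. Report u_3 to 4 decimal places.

0.9586

u_0 = 0.472000: f = -1.087384, f' = 2.559384 → u_1 = 0.472000 - (-1.087384)/(2.559384) = 0.896862
u_1 = 0.896862: f = -0.122758, f' = 2.019619 → u_2 = 0.896862 - (-0.122758)/(2.019619) = 0.957644
u_2 = 0.957644: f = -0.001846, f' = 1.959490 → u_3 = 0.957644 - (-0.001846)/(1.959490) = 0.958586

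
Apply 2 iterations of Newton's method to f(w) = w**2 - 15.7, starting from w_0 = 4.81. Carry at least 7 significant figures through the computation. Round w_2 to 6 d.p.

f'(w) = 2w
w_0 = 4.810000: f = 7.436100, f' = 9.620000 → w_1 = 4.810000 - (7.436100)/(9.620000) = 4.037017
w_1 = 4.037017: f = 0.597503, f' = 8.074033 → w_2 = 4.037017 - (0.597503)/(8.074033) = 3.963014

3.963014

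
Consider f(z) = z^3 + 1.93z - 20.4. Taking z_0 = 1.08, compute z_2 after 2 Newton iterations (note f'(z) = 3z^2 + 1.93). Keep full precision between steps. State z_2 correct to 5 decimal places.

z_0 = 1.080000: f = -17.055888, f' = 5.429200 → z_1 = 1.080000 - (-17.055888)/(5.429200) = 4.221510
z_1 = 4.221510: f = 62.979683, f' = 55.393449 → z_2 = 4.221510 - (62.979683)/(55.393449) = 3.084559

3.08456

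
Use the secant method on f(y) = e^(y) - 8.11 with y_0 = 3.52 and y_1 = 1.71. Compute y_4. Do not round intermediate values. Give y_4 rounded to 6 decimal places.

f(y_0) = 25.674428, f(y_1) = -2.581039
y_2 = 1.710000 - (-2.581039)·(1.710000 - 3.520000)/(-2.581039 - (25.674428)) = 1.875337; f(y_2) = -1.586982
y_3 = 1.875337 - (-1.586982)·(1.875337 - 1.710000)/(-1.586982 - (-2.581039)) = 2.139293; f(y_3) = 0.383431
y_4 = 2.139293 - (0.383431)·(2.139293 - 1.875337)/(0.383431 - (-1.586982)) = 2.087929; f(y_4) = -0.041813

2.087929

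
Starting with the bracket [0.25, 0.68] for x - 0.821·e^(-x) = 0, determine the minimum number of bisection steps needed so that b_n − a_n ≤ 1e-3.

9

Initial width b − a = 0.68 − 0.25 = 0.430000.
After n steps the width is (b−a)/2^n; need (b−a)/2^n ≤ 1e-3.
So n ≥ log₂(0.430000/1e-3) = log₂(430.0000) ≈ 8.7482.
Hence n = 9.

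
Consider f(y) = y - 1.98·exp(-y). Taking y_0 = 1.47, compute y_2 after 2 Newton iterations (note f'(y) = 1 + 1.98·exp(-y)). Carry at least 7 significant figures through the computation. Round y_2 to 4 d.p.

0.8467

Newton update: y ← y − f(y)/f'(y).
y_0 = 1.470000: f = 1.014748, f' = 1.455252 → y_1 = 1.470000 - (1.014748)/(1.455252) = 0.772700
y_1 = 0.772700: f = -0.141594, f' = 1.914294 → y_2 = 0.772700 - (-0.141594)/(1.914294) = 0.846667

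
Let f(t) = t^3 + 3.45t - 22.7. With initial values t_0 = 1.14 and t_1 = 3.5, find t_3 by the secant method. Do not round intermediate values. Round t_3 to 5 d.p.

Secant update: t_(k+1) = t_k − f(t_k)·(t_k − t_(k-1))/(f(t_k) − f(t_(k-1))).
f(t_0) = -17.285456, f(t_1) = 32.250000
t_2 = 3.500000 - (32.250000)·(3.500000 - 1.140000)/(32.250000 - (-17.285456)) = 1.963525; f(t_2) = -8.355608
t_3 = 1.963525 - (-8.355608)·(1.963525 - 3.500000)/(-8.355608 - (32.250000)) = 2.279693; f(t_3) = -2.987503

2.27969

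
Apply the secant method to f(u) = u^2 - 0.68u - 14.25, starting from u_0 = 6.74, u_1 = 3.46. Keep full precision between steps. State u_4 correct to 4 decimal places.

f(u_0) = 26.594400, f(u_1) = -4.631200
u_2 = 3.460000 - (-4.631200)·(3.460000 - 6.740000)/(-4.631200 - (26.594400)) = 3.946471; f(u_2) = -1.358970
u_3 = 3.946471 - (-1.358970)·(3.946471 - 3.460000)/(-1.358970 - (-4.631200)) = 4.148504; f(u_3) = 0.139101
u_4 = 4.148504 - (0.139101)·(4.148504 - 3.946471)/(0.139101 - (-1.358970)) = 4.129744; f(u_4) = -0.003438

4.1297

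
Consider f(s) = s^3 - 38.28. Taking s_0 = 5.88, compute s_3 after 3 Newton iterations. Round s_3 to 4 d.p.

f'(s) = 3s^2
s_0 = 5.880000: f = 165.017472, f' = 103.723200 → s_1 = 5.880000 - (165.017472)/(103.723200) = 4.289059
s_1 = 4.289059: f = 40.621656, f' = 55.188086 → s_2 = 4.289059 - (40.621656)/(55.188086) = 3.553001
s_2 = 3.553001: f = 6.572422, f' = 37.871443 → s_3 = 3.553001 - (6.572422)/(37.871443) = 3.379455

3.3795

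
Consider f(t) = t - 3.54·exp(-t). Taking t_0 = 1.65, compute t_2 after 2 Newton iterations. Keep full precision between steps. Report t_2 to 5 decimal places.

1.13523

Newton update: t ← t − f(t)/f'(t).
f'(t) = 1 + 3.54·exp(-t)
t_0 = 1.650000: f = 0.970143, f' = 1.679857 → t_1 = 1.650000 - (0.970143)/(1.679857) = 1.072484
t_1 = 1.072484: f = -0.138753, f' = 2.211237 → t_2 = 1.072484 - (-0.138753)/(2.211237) = 1.135233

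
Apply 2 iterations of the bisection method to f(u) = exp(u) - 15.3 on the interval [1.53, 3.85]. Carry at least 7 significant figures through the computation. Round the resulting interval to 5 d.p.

[2.69000, 3.27000]

f(1.530000) = -10.681823, f(3.850000) = 31.693063 (opposite signs)
step 1: m = 2.690000, f(m) = -0.568324 < 0 → root in [2.690000, 3.850000]
step 2: m = 3.270000, f(m) = 11.011339 > 0 → root in [2.690000, 3.270000]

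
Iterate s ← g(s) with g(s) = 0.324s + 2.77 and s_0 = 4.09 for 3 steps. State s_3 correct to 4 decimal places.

s_1 = g(4.090000) = 4.095160
s_2 = g(4.095160) = 4.096832
s_3 = g(4.096832) = 4.097374

4.0974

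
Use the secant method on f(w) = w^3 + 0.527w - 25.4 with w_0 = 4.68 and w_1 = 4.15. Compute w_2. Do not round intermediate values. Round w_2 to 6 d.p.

f(w_0) = 79.569592, f(w_1) = 48.260425
w_2 = 4.150000 - (48.260425)·(4.150000 - 4.680000)/(48.260425 - (79.569592)) = 3.333050; f(w_2) = 13.384109

3.333050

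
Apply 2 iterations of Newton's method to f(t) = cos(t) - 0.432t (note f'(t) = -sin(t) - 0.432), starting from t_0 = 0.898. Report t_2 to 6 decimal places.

Newton update: t ← t − f(t)/f'(t).
t_0 = 0.898000: f = 0.235239, f' = -1.214082 → t_1 = 0.898000 - (0.235239)/(-1.214082) = 1.091759
t_1 = 1.091759: f = -0.010715, f' = -1.319439 → t_2 = 1.091759 - (-0.010715)/(-1.319439) = 1.083638

1.083638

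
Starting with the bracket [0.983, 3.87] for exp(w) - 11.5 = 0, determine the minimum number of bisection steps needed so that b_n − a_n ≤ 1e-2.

Initial width b − a = 3.87 − 0.983 = 2.887000.
After n steps the width is (b−a)/2^n; need (b−a)/2^n ≤ 1e-2.
So n ≥ log₂(2.887000/1e-2) = log₂(288.7000) ≈ 8.1734.
Hence n = 9.

9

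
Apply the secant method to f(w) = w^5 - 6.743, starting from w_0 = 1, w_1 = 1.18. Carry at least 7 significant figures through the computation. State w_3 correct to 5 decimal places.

1.34562

f(w_0) = -5.743000, f(w_1) = -4.455242
w_2 = 1.180000 - (-4.455242)·(1.180000 - 1.000000)/(-4.455242 - (-5.743000)) = 1.802744; f(w_2) = 12.297155
w_3 = 1.802744 - (12.297155)·(1.802744 - 1.180000)/(12.297155 - (-4.455242)) = 1.345617; f(w_3) = -2.331292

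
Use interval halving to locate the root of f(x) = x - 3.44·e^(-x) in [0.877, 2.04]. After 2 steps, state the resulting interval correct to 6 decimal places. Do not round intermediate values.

f(0.877000) = -0.554140, f(2.040000) = 1.592701 (opposite signs)
step 1: m = 1.458500, f(m) = 0.658408 > 0 → root in [0.877000, 1.458500]
step 2: m = 1.167750, f(m) = 0.097683 > 0 → root in [0.877000, 1.167750]

[0.877000, 1.167750]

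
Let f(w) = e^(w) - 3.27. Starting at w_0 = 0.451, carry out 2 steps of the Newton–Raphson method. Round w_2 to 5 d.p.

1.23923

f'(w) = e^(w)
w_0 = 0.451000: f = -1.700119, f' = 1.569881 → w_1 = 0.451000 - (-1.700119)/(1.569881) = 1.533960
w_1 = 1.533960: f = 1.366501, f' = 4.636501 → w_2 = 1.533960 - (1.366501)/(4.636501) = 1.239233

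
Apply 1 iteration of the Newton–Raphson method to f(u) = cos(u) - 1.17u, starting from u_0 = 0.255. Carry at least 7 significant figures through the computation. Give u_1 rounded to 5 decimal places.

f'(u) = -sin(u) - 1.17
u_0 = 0.255000: f = 0.669313, f' = -1.422245 → u_1 = 0.255000 - (0.669313)/(-1.422245) = 0.725603

0.72560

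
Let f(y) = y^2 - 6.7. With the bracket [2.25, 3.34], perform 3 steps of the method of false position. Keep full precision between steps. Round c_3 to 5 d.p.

2.58770

False-position update: c = (a·f(b) − b·f(a))/(f(b) − f(a)); replace the endpoint whose sign matches f(c).
f(2.250000) = -1.637500, f(3.340000) = 4.455600
step 1: c = 2.542934, f(c) = -0.233488 < 0 → new bracket [2.542934, 3.340000]
step 2: c = 2.582623, f(c) = -0.030060 < 0 → new bracket [2.582623, 3.340000]
step 3: c = 2.587698, f(c) = -0.003818 < 0 → new bracket [2.587698, 3.340000]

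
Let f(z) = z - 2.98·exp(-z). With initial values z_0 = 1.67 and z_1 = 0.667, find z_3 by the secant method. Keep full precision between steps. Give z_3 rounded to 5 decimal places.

1.05237

f(z_0) = 1.109024, f(z_1) = -0.862473
z_2 = 0.667000 - (-0.862473)·(0.667000 - 1.670000)/(-0.862473 - (1.109024)) = 1.105784; f(z_2) = 0.119548
z_3 = 1.105784 - (0.119548)·(1.105784 - 0.667000)/(0.119548 - (-0.862473)) = 1.052367; f(z_3) = 0.012019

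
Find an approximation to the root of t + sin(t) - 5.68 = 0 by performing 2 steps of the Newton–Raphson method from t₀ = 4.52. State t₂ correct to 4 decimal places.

f'(t) = 1 + cos(t)
t_0 = 4.520000: f = -2.141550, f' = 0.808796 → t_1 = 4.520000 - (-2.141550)/(0.808796) = 7.167826
t_1 = 7.167826: f = 2.261514, f' = 1.633567 → t_2 = 7.167826 - (2.261514)/(1.633567) = 5.783424

5.7834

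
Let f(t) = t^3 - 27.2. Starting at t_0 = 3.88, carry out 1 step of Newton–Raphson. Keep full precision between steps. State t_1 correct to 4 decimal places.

f'(t) = 3t^2
t_0 = 3.880000: f = 31.211072, f' = 45.163200 → t_1 = 3.880000 - (31.211072)/(45.163200) = 3.188927

3.1889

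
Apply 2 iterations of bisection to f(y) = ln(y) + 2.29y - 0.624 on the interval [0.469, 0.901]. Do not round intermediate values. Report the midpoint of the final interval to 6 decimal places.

f(0.469000) = -0.307143, f(0.901000) = 1.335040 (opposite signs)
step 1: m = 0.685000, f(m) = 0.566314 > 0 → root in [0.469000, 0.685000]
step 2: m = 0.577000, f(m) = 0.147417 > 0 → root in [0.469000, 0.577000]
Midpoint of [0.469000, 0.577000] = 0.523000

0.523000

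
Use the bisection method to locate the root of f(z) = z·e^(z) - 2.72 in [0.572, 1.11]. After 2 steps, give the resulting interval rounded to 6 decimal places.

f(0.572000) = -1.706526, f(1.110000) = 0.648138 (opposite signs)
step 1: m = 0.841000, f(m) = -0.769986 < 0 → root in [0.841000, 1.110000]
step 2: m = 0.975500, f(m) = -0.132493 < 0 → root in [0.975500, 1.110000]

[0.975500, 1.110000]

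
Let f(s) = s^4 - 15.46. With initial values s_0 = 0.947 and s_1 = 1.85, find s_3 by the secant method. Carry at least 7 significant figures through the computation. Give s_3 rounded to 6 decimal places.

f(s_0) = -14.655734, f(s_1) = -3.746494
s_2 = 1.850000 - (-3.746494)·(1.850000 - 0.947000)/(-3.746494 - (-14.655734)) = 2.160112; f(s_2) = 6.312330
s_3 = 2.160112 - (6.312330)·(2.160112 - 1.850000)/(6.312330 - (-3.746494)) = 1.965504; f(s_3) = -0.535647

1.965504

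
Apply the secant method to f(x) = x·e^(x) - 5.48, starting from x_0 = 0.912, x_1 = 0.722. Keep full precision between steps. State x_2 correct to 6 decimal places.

f(x_0) = -3.209762, f(x_1) = -3.993730
x_2 = 0.722000 - (-3.993730)·(0.722000 - 0.912000)/(-3.993730 - (-3.209762)) = 1.689908; f(x_2) = 3.677581

1.689908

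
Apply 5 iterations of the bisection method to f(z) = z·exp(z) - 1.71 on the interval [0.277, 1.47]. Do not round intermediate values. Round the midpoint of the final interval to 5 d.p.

0.78030

f(0.277000) = -1.344591, f(1.470000) = 4.683376 (opposite signs)
step 1: m = 0.873500, f(m) = 0.382277 > 0 → root in [0.277000, 0.873500]
step 2: m = 0.575250, f(m) = -0.687450 < 0 → root in [0.575250, 0.873500]
step 3: m = 0.724375, f(m) = -0.215295 < 0 → root in [0.724375, 0.873500]
step 4: m = 0.798937, f(m) = 0.066180 > 0 → root in [0.724375, 0.798937]
step 5: m = 0.761656, f(m) = -0.078669 < 0 → root in [0.761656, 0.798937]
Midpoint of [0.761656, 0.798937] = 0.780297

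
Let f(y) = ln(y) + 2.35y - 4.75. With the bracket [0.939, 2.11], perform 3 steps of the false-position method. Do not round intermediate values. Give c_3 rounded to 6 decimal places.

False-position update: c = (a·f(b) − b·f(a))/(f(b) − f(a)); replace the endpoint whose sign matches f(c).
f(0.939000) = -2.606290, f(2.110000) = 0.955188
step 1: c = 1.795938, f(c) = 0.055982 > 0 → new bracket [0.939000, 1.795938]
step 2: c = 1.777918, f(c) = 0.003552 > 0 → new bracket [0.939000, 1.777918]
step 3: c = 1.776777, f(c) = 0.000226 > 0 → new bracket [0.939000, 1.776777]

1.776777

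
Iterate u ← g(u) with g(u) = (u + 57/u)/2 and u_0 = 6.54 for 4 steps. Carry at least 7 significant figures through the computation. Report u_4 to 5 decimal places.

7.54983

u_1 = g(6.540000) = 7.627798
u_2 = g(7.627798) = 7.550233
u_3 = g(7.550233) = 7.549834
u_4 = g(7.549834) = 7.549834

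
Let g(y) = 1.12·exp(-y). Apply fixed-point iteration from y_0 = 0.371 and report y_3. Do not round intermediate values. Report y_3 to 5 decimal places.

y_1 = g(0.371000) = 0.772849
y_2 = g(0.772849) = 0.517099
y_3 = g(0.517099) = 0.667797

0.66780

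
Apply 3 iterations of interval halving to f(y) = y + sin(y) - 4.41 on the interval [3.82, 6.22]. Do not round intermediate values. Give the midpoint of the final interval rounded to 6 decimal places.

f(3.820000) = -1.217554, f(6.220000) = 1.746857 (opposite signs)
step 1: m = 5.020000, f(m) = -0.343060 < 0 → root in [5.020000, 6.220000]
step 2: m = 5.620000, f(m) = 0.594370 > 0 → root in [5.020000, 5.620000]
step 3: m = 5.320000, f(m) = 0.088986 > 0 → root in [5.020000, 5.320000]
Midpoint of [5.020000, 5.320000] = 5.170000

5.170000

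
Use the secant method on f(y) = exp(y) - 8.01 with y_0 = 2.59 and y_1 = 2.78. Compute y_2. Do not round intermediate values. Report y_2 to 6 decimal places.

f(y_0) = 5.319772, f(y_1) = 8.109021
y_2 = 2.780000 - (8.109021)·(2.780000 - 2.590000)/(8.109021 - (5.319772)) = 2.227624; f(y_2) = 1.267797

2.227624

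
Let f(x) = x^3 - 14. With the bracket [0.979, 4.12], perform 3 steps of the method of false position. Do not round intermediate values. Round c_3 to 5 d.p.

2.18568

f(0.979000) = -13.061686, f(4.120000) = 55.934528
step 1: c = 1.573623, f(c) = -10.103252 < 0 → new bracket [1.573623, 4.120000]
step 2: c = 1.963199, f(c) = -6.433541 < 0 → new bracket [1.963199, 4.120000]
step 3: c = 2.185682, f(c) = -3.558545 < 0 → new bracket [2.185682, 4.120000]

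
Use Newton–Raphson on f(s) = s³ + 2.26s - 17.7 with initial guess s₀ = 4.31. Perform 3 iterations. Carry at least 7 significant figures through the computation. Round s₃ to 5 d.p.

2.32685

Newton update: s ← s − f(s)/f'(s).
f'(s) = 3s² + 2.26
s_0 = 4.310000: f = 72.103591, f' = 57.988300 → s_1 = 4.310000 - (72.103591)/(57.988300) = 3.066584
s_1 = 3.066584: f = 18.068438, f' = 30.471809 → s_2 = 3.066584 - (18.068438)/(30.471809) = 2.473628
s_2 = 2.473628: f = 3.026121, f' = 20.616505 → s_3 = 2.473628 - (3.026121)/(20.616505) = 2.326846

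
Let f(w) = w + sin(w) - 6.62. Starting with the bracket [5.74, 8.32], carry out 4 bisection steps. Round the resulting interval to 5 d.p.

f(5.740000) = -1.396865, f(8.320000) = 2.593364 (opposite signs)
step 1: m = 7.030000, f(m) = 1.089305 > 0 → root in [5.740000, 7.030000]
step 2: m = 6.385000, f(m) = -0.133361 < 0 → root in [6.385000, 7.030000]
step 3: m = 6.707500, f(m) = 0.499196 > 0 → root in [6.385000, 6.707500]
step 4: m = 6.546250, f(m) = 0.186291 > 0 → root in [6.385000, 6.546250]

[6.38500, 6.54625]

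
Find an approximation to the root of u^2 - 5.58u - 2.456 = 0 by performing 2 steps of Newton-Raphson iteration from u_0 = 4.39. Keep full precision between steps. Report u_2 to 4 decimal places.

6.0700

f'(u) = 2u - 5.58
u_0 = 4.390000: f = -7.680100, f' = 3.200000 → u_1 = 4.390000 - (-7.680100)/(3.200000) = 6.790031
u_1 = 6.790031: f = 5.760150, f' = 8.000063 → u_2 = 6.790031 - (5.760150)/(8.000063) = 6.070018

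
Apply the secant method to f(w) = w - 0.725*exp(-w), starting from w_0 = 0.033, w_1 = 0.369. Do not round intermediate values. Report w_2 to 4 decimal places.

0.4519

Secant update: w_(k+1) = w_k − f(w_k)·(w_k − w_(k-1))/(f(w_k) − f(w_(k-1))).
f(w_0) = -0.668465, f(w_1) = -0.132283
w_2 = 0.369000 - (-0.132283)·(0.369000 - 0.033000)/(-0.132283 - (-0.668465)) = 0.451896; f(w_2) = -0.009509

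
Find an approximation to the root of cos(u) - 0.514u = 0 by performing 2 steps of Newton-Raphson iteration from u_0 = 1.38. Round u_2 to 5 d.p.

f'(u) = -sin(u) - 0.514
u_0 = 1.380000: f = -0.519679, f' = -1.495854 → u_1 = 1.380000 - (-0.519679)/(-1.495854) = 1.032587
u_1 = 1.032587: f = -0.018150, f' = -1.372628 → u_2 = 1.032587 - (-0.018150)/(-1.372628) = 1.019364

1.01936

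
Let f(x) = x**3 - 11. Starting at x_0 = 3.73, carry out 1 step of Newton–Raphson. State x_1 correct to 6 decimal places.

2.750211

f'(x) = 3x**2
x_0 = 3.730000: f = 40.895117, f' = 41.738700 → x_1 = 3.730000 - (40.895117)/(41.738700) = 2.750211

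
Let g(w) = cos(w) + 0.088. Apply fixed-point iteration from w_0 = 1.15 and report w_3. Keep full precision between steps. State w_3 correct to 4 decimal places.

0.6556

w_1 = g(1.150000) = 0.496487
w_2 = g(0.496487) = 0.967261
w_3 = g(0.967261) = 0.655557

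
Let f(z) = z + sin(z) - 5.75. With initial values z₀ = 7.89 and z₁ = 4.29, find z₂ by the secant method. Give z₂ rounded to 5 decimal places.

f(z_0) = 3.139351, f(z_1) = -2.372112
z_2 = 4.290000 - (-2.372112)·(4.290000 - 7.890000)/(-2.372112 - (3.139351)) = 5.839426; f(z_2) = -0.339912

5.83943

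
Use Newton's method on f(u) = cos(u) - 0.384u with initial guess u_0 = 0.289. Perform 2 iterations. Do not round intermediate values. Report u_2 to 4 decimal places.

f'(u) = -sin(u) - 0.384
u_0 = 0.289000: f = 0.847553, f' = -0.668994 → u_1 = 0.289000 - (0.847553)/(-0.668994) = 1.555908
u_1 = 1.555908: f = -0.582580, f' = -1.383889 → u_2 = 1.555908 - (-0.582580)/(-1.383889) = 1.134934

1.1349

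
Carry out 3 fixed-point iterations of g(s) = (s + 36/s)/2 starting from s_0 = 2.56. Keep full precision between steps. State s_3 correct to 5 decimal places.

6.00817

s_1 = g(2.560000) = 8.311250
s_2 = g(8.311250) = 6.321364
s_3 = g(6.321364) = 6.008169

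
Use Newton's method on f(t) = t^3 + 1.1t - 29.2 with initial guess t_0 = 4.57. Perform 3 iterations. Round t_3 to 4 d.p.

f'(t) = 3t^2 + 1.1
t_0 = 4.570000: f = 71.270993, f' = 63.754700 → t_1 = 4.570000 - (71.270993)/(63.754700) = 3.452106
t_1 = 3.452106: f = 15.736190, f' = 36.851109 → t_2 = 3.452106 - (15.736190)/(36.851109) = 3.025085
t_2 = 3.025085: f = 1.810575, f' = 28.553423 → t_3 = 3.025085 - (1.810575)/(28.553423) = 2.961675

2.9617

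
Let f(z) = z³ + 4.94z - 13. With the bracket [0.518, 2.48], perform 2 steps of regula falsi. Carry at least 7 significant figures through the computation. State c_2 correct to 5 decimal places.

f(0.518000) = -10.302088, f(2.480000) = 14.504192
step 1: c = 1.332822, f(c) = -4.048217 < 0 → new bracket [1.332822, 2.480000]
step 2: c = 1.583141, f(c) = -1.211400 < 0 → new bracket [1.583141, 2.480000]

1.58314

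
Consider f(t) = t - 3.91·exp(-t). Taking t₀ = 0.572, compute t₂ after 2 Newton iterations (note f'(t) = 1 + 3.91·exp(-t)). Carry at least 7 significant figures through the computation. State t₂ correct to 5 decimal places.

Newton update: t ← t − f(t)/f'(t).
t_0 = 0.572000: f = -1.634786, f' = 3.206786 → t_1 = 0.572000 - (-1.634786)/(3.206786) = 1.081790
t_1 = 1.081790: f = -0.243655, f' = 2.325444 → t_2 = 1.081790 - (-0.243655)/(2.325444) = 1.186567

1.18657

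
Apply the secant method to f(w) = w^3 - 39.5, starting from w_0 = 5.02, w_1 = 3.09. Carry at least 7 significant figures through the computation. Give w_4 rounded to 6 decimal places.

3.405229

f(w_0) = 87.006008, f(w_1) = -9.996371
w_2 = 3.090000 - (-9.996371)·(3.090000 - 5.020000)/(-9.996371 - (87.006008)) = 3.288892; f(w_2) = -3.924679
w_3 = 3.288892 - (-3.924679)·(3.288892 - 3.090000)/(-3.924679 - (-9.996371)) = 3.417454; f(w_3) = 0.412407
w_4 = 3.417454 - (0.412407)·(3.417454 - 3.288892)/(0.412407 - (-3.924679)) = 3.405229; f(w_4) = -0.014381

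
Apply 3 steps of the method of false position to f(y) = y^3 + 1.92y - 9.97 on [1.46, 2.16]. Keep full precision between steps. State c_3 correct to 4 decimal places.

1.8562

False-position update: c = (a·f(b) − b·f(a))/(f(b) − f(a)); replace the endpoint whose sign matches f(c).
f(1.460000) = -4.054664, f(2.160000) = 4.254896
step 1: c = 1.801566, f(c) = -0.663756 < 0 → new bracket [1.801566, 2.160000]
step 2: c = 1.849936, f(c) = -0.087159 < 0 → new bracket [1.849936, 2.160000]
step 3: c = 1.856160, f(c) = -0.011093 < 0 → new bracket [1.856160, 2.160000]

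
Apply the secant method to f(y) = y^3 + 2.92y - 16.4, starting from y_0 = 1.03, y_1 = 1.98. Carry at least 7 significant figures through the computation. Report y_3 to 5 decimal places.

2.15340

f(y_0) = -12.299673, f(y_1) = -2.856008
y_2 = 1.980000 - (-2.856008)·(1.980000 - 1.030000)/(-2.856008 - (-12.299673)) = 2.267305; f(y_2) = 1.875993
y_3 = 2.267305 - (1.875993)·(2.267305 - 1.980000)/(1.875993 - (-2.856008)) = 2.153403; f(y_3) = -0.126419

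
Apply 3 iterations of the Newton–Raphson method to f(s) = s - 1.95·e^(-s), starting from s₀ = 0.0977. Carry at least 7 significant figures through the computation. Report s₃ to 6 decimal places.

0.840992

f'(s) = 1 + 1.95·e^(-s)
s_0 = 0.097700: f = -1.670796, f' = 2.768496 → s_1 = 0.097700 - (-1.670796)/(2.768496) = 0.701203
s_1 = 0.701203: f = -0.265974, f' = 1.967177 → s_2 = 0.701203 - (-0.265974)/(1.967177) = 0.836409
s_2 = 0.836409: f = -0.008455, f' = 1.844864 → s_3 = 0.836409 - (-0.008455)/(1.844864) = 0.840992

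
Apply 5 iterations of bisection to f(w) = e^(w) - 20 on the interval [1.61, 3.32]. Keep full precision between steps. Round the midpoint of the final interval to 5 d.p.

2.97266

f(1.610000) = -14.997189, f(3.320000) = 7.660351 (opposite signs)
step 1: m = 2.465000, f(m) = -8.236518 < 0 → root in [2.465000, 3.320000]
step 2: m = 2.892500, f(m) = -1.961651 < 0 → root in [2.892500, 3.320000]
step 3: m = 3.106250, f(m) = 2.337123 > 0 → root in [2.892500, 3.106250]
step 4: m = 2.999375, f(m) = 0.072987 > 0 → root in [2.892500, 2.999375]
step 5: m = 2.945938, f(m) = -0.971507 < 0 → root in [2.945938, 2.999375]
Midpoint of [2.945938, 2.999375] = 2.972656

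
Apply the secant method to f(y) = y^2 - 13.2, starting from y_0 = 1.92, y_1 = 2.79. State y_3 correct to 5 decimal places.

f(y_0) = -9.513600, f(y_1) = -5.415900
y_2 = 2.790000 - (-5.415900)·(2.790000 - 1.920000)/(-5.415900 - (-9.513600)) = 3.939873; f(y_2) = 2.322596
y_3 = 3.939873 - (2.322596)·(3.939873 - 2.790000)/(2.322596 - (-5.415900)) = 3.594755; f(y_3) = -0.277735

3.59476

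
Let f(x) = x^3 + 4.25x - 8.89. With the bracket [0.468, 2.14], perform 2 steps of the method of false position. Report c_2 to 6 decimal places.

f(0.468000) = -6.798497, f(2.140000) = 10.005344
step 1: c = 1.144458, f(c) = -2.527063 < 0 → new bracket [1.144458, 2.140000]
step 2: c = 1.345201, f(c) = -0.738665 < 0 → new bracket [1.345201, 2.140000]

1.345201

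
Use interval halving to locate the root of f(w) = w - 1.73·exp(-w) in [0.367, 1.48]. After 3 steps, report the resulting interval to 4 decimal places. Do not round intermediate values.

[0.7844, 0.9235]

f(0.367000) = -0.831561, f(1.480000) = 1.086187 (opposite signs)
step 1: m = 0.923500, f(m) = 0.236471 > 0 → root in [0.367000, 0.923500]
step 2: m = 0.645250, f(m) = -0.262189 < 0 → root in [0.645250, 0.923500]
step 3: m = 0.784375, f(m) = -0.005205 < 0 → root in [0.784375, 0.923500]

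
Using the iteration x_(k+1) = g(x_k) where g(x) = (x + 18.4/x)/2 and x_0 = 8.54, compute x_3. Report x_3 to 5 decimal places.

x_1 = g(8.540000) = 5.347283
x_2 = g(5.347283) = 4.394141
x_3 = g(4.394141) = 4.290768

4.29077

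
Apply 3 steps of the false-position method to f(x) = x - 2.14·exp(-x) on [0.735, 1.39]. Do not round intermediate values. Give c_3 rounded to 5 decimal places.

0.88407

f(0.735000) = -0.291142, f(1.390000) = 0.856979
step 1: c = 0.901096, f(c) = 0.031989 > 0 → new bracket [0.735000, 0.901096]
step 2: c = 0.884653, f(c) = 0.001137 > 0 → new bracket [0.735000, 0.884653]
step 3: c = 0.884070, f(c) = 0.000040 > 0 → new bracket [0.735000, 0.884070]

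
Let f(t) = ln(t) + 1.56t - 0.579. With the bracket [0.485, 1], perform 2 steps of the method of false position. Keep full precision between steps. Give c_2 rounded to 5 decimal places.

f(0.485000) = -0.546006, f(1.000000) = 0.981000
step 1: c = 0.669147, f(c) = 0.063117 > 0 → new bracket [0.485000, 0.669147]
step 2: c = 0.650066, f(c) = 0.004420 > 0 → new bracket [0.485000, 0.650066]

0.65007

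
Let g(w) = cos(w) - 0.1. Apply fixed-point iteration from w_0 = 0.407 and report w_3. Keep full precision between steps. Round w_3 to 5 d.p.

w_1 = g(0.407000) = 0.818313
w_2 = g(0.818313) = 0.583454
w_3 = g(0.583454) = 0.734565

0.73456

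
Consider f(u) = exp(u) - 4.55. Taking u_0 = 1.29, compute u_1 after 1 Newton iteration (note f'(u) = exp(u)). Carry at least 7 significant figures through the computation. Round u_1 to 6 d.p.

1.542482

Newton update: u ← u − f(u)/f'(u).
u_0 = 1.290000: f = -0.917213, f' = 3.632787 → u_1 = 1.290000 - (-0.917213)/(3.632787) = 1.542482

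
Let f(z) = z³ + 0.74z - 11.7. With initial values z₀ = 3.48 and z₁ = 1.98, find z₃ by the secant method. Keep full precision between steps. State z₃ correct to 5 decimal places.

2.16826

f(z_0) = 33.019392, f(z_1) = -2.472408
z_2 = 1.980000 - (-2.472408)·(1.980000 - 3.480000)/(-2.472408 - (33.019392)) = 2.084492; f(z_2) = -1.100134
z_3 = 2.084492 - (-1.100134)·(2.084492 - 1.980000)/(-1.100134 - (-2.472408)) = 2.168262; f(z_3) = 0.098295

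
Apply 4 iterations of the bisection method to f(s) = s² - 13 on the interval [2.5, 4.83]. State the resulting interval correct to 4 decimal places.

[3.5194, 3.6650]

f(2.500000) = -6.750000, f(4.830000) = 10.328900 (opposite signs)
step 1: m = 3.665000, f(m) = 0.432225 > 0 → root in [2.500000, 3.665000]
step 2: m = 3.082500, f(m) = -3.498194 < 0 → root in [3.082500, 3.665000]
step 3: m = 3.373750, f(m) = -1.617811 < 0 → root in [3.373750, 3.665000]
step 4: m = 3.519375, f(m) = -0.614000 < 0 → root in [3.519375, 3.665000]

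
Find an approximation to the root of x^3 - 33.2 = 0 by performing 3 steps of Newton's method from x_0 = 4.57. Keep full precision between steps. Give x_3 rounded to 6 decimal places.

3.214388

f'(x) = 3x^2
x_0 = 4.570000: f = 62.243993, f' = 62.654700 → x_1 = 4.570000 - (62.243993)/(62.654700) = 3.576555
x_1 = 3.576555: f = 12.550385, f' = 38.375239 → x_2 = 3.576555 - (12.550385)/(38.375239) = 3.249511
x_2 = 3.249511: f = 1.112640, f' = 31.677970 → x_3 = 3.249511 - (1.112640)/(31.677970) = 3.214388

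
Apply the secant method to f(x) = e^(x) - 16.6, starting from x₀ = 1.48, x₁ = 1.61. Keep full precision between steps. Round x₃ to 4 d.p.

Secant update: x_(k+1) = x_k − f(x_k)·(x_k − x_(k-1))/(f(x_k) − f(x_(k-1))).
f(x_0) = -12.207054, f(x_1) = -11.597189
x_2 = 1.610000 - (-11.597189)·(1.610000 - 1.480000)/(-11.597189 - (-12.207054)) = 4.082077; f(x_2) = 42.668438
x_3 = 4.082077 - (42.668438)·(4.082077 - 1.610000)/(42.668438 - (-11.597189)) = 2.138311; f(x_3) = -8.114903

2.1383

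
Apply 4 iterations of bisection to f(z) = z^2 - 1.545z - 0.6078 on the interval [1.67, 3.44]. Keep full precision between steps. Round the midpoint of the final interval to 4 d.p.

1.8359

f(1.670000) = -0.399050, f(3.440000) = 5.911000 (opposite signs)
step 1: m = 2.555000, f(m) = 1.972750 > 0 → root in [1.670000, 2.555000]
step 2: m = 2.112500, f(m) = 0.591044 > 0 → root in [1.670000, 2.112500]
step 3: m = 1.891250, f(m) = 0.047045 > 0 → root in [1.670000, 1.891250]
step 4: m = 1.780625, f(m) = -0.188240 < 0 → root in [1.780625, 1.891250]
Midpoint of [1.780625, 1.891250] = 1.835938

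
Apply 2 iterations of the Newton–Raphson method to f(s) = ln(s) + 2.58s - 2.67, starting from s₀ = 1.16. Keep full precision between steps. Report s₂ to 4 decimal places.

1.0252

f'(s) = 1/s + 2.58
s_0 = 1.160000: f = 0.471220, f' = 3.442069 → s_1 = 1.160000 - (0.471220)/(3.442069) = 1.023100
s_1 = 1.023100: f = -0.007566, f' = 3.557422 → s_2 = 1.023100 - (-0.007566)/(3.557422) = 1.025226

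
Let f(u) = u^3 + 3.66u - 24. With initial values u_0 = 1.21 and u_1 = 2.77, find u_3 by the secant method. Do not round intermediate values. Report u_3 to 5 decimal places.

f(u_0) = -17.799839, f(u_1) = 7.392133
u_2 = 2.770000 - (7.392133)·(2.770000 - 1.210000)/(7.392133 - (-17.799839)) = 2.312246; f(u_2) = -3.174800
u_3 = 2.312246 - (-3.174800)·(2.312246 - 2.770000)/(-3.174800 - (7.392133)) = 2.449777; f(u_3) = -0.331714

2.44978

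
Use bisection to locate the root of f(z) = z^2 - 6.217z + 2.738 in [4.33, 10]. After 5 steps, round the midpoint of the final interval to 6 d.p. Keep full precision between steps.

f(4.330000) = -5.432710, f(10.000000) = 40.568000 (opposite signs)
step 1: m = 7.165000, f(m) = 9.530420 > 0 → root in [4.330000, 7.165000]
step 2: m = 5.747500, f(m) = 0.039549 > 0 → root in [4.330000, 5.747500]
step 3: m = 5.038750, f(m) = -3.198907 < 0 → root in [5.038750, 5.747500]
step 4: m = 5.393125, f(m) = -1.705261 < 0 → root in [5.393125, 5.747500]
step 5: m = 5.570312, f(m) = -0.864251 < 0 → root in [5.570312, 5.747500]
Midpoint of [5.570312, 5.747500] = 5.658906

5.658906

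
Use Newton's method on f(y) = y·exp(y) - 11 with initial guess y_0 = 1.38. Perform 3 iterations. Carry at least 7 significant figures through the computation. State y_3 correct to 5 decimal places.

f'(y) = (y + 1)·exp(y)
y_0 = 1.380000: f = -5.514636, f' = 9.460266 → y_1 = 1.380000 - (-5.514636)/(9.460266) = 1.962926
y_1 = 1.962926: f = 2.976290, f' = 21.096421 → y_2 = 1.962926 - (2.976290)/(21.096421) = 1.821846
y_2 = 1.821846: f = 0.264947, f' = 17.448208 → y_3 = 1.821846 - (0.264947)/(17.448208) = 1.806661

1.80666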